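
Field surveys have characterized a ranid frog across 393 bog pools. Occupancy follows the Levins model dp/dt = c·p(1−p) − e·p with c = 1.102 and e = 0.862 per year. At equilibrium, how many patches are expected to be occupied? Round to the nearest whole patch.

86

p* = 1 − e/c = 1 − 0.862/1.102 = 0.2178.
Expected occupied patches = N × p* = 393 × 0.2178 = 85.59 ≈ 86.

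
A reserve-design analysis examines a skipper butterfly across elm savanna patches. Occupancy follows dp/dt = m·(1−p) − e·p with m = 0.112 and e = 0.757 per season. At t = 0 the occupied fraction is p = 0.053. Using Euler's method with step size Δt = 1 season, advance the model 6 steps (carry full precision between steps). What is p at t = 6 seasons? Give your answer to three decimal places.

0.129

Update rule: p ← p + [m·(1−p) − e·p]·Δt with Δt = 1.
t = 1: p = 0.05300 + (+0.06594) = 0.11894
t = 2: p = 0.11894 + (+0.00864) = 0.12758
t = 3: p = 0.12758 + (+0.00113) = 0.12871
t = 4: p = 0.12871 + (+0.00015) = 0.12886
t = 5: p = 0.12886 + (+0.00002) = 0.12888
t = 6: p = 0.12888 + (+0.00000) = 0.12888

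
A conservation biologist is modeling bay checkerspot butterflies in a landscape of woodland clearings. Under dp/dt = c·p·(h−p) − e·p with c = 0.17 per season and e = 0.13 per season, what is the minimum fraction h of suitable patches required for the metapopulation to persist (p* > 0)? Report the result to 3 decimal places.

0.765

p* = h − e/c is positive only when h > e/c.
h_min = e/c = 0.13/0.17 = 0.7647.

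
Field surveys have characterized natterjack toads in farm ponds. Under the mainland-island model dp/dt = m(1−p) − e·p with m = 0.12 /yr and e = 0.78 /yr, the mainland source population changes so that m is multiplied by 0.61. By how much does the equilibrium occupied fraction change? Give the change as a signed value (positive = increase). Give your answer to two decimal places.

Before: p* = 0.12/(0.12+0.78) = 0.1333.
After: m = 0.0732, e = 0.78; p* = 0.0732/0.8532 = 0.0858.
Δp* = 0.0858 − 0.1333 = -0.0475.

-0.05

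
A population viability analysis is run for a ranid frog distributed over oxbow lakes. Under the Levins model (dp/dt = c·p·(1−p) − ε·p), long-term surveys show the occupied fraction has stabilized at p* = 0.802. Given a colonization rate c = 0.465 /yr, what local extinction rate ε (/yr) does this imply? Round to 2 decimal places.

At equilibrium c(1−p*) = ε.
ε = 0.465 × (1 − 0.802) = 0.465 × 0.1980 = 0.0921.

0.09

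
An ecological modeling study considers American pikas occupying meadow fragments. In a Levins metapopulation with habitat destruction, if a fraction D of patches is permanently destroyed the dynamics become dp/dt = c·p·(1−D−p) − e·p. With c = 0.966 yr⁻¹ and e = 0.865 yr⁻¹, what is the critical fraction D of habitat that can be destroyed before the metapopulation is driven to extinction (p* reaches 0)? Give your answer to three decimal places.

The nontrivial equilibrium is p* = (1−D) − e/c; extinction occurs when this hits zero.
So D_crit = 1 − e/c = 1 − 0.865/0.966 = 1 − 0.8954 = 0.1046.
Note this equals the original equilibrium occupancy — the Levins extinction-debt result.

0.105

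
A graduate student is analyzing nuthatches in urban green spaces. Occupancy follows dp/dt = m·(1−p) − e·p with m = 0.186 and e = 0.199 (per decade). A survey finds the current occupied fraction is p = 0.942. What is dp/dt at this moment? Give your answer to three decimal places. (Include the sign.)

-0.177

Colonization term: m·(1−p) = 0.186×0.0580 = 0.01079.
Extinction term: e·p = 0.18746.
dp/dt = 0.01079 − 0.18746 = -0.17667.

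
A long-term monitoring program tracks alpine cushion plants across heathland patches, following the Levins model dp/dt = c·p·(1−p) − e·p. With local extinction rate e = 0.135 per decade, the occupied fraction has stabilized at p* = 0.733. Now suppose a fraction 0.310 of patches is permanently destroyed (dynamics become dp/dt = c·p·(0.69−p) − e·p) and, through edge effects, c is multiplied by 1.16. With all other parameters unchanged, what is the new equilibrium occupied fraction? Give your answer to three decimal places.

0.460

Balance c(1−p*) = e gives c = e/(1 − 0.73300) = 0.135/0.26700 = 0.50562.
New p* = 0.69 − e/c = 0.69 − 0.13500/0.58652 = 0.45983.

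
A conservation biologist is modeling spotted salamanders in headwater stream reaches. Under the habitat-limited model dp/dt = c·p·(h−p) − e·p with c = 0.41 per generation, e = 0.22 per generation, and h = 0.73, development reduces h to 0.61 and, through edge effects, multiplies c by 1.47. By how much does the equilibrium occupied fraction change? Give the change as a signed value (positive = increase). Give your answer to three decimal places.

Before: p* = h − e/c = 0.73 − 0.22/0.41 = 0.73 − 0.5366 = 0.1934.
After: c = 0.6027, e = 0.22, h = 0.61; p* = 0.61 − 0.22/0.6027 = 0.2450.
Δp* = 0.2450 − 0.1934 = +0.0516.

0.052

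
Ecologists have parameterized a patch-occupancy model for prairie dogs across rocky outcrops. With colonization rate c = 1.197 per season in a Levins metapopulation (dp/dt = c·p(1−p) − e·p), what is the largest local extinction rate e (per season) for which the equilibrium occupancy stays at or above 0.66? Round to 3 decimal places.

0.407

1 − e/c ≥ 0.66 ⇒ e ≤ c(1 − 0.66) = 1.197 × 0.3400.
e_max = 0.4070.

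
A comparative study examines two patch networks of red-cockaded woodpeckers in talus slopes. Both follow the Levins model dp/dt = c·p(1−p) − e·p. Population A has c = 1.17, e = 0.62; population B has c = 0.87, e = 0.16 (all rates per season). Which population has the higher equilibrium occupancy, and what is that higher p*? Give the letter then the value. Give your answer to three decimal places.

A: p*_A = 1 − 0.62/1.17 = 0.4701.
B: p*_B = 1 − 0.16/0.87 = 0.8161.
B is higher at 0.8161.

B, 0.816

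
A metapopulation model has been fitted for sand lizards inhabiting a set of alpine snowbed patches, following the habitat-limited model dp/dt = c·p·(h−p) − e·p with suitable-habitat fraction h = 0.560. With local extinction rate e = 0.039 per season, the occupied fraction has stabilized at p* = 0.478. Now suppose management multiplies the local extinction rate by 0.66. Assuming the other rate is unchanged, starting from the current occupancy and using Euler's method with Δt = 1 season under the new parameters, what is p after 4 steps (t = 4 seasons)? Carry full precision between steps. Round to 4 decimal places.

0.4961

Balance c(h−p*) = e gives c = e/(0.56 − 0.47800) = 0.039/0.08200 = 0.47561.
Starting from p₀ = 0.47800; update p ← p + (dp/dt)·Δt with the new parameters.
t = 1: p = 0.47800 + (+0.00634) = 0.48434
t = 2: p = 0.48434 + (+0.00496) = 0.48930
t = 3: p = 0.48930 + (+0.00386) = 0.49316
t = 4: p = 0.49316 + (+0.00298) = 0.49614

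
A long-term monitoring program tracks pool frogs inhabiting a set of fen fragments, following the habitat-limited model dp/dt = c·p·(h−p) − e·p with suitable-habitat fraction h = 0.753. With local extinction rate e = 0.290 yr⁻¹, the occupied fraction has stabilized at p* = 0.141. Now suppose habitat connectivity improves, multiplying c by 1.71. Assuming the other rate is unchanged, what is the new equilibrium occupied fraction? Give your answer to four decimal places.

Balance c(h−p*) = e gives c = e/(0.753 − 0.14100) = 0.290/0.61200 = 0.47386.
New p* = 0.753 − e/c = 0.753 − 0.29000/0.81030 = 0.39511.

0.3951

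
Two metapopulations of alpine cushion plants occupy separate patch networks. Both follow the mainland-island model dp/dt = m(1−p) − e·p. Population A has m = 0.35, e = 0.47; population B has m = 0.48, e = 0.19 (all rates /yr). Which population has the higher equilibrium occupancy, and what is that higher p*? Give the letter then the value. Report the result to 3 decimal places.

B, 0.716

A: p*_A = m/(m+e) = 0.35/0.8200 = 0.4268.
B: p*_B = 0.48/0.6700 = 0.7164.
B is higher at 0.7164.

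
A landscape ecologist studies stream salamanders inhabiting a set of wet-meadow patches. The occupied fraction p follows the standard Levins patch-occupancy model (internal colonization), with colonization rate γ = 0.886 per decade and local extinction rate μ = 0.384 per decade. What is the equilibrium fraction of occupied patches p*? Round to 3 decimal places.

At equilibrium, colonization balances extinction: γ·p*·(1−p*) = μ·p*.
So p* = 1 − μ/γ = 1 − 0.384/0.886 = 1 − 0.4334 = 0.5666.

0.567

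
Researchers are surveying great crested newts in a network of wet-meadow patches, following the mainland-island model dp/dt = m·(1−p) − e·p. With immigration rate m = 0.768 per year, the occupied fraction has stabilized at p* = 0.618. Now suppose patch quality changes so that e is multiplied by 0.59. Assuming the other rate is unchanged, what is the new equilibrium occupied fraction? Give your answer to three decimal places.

0.733

Balance m(1−p*) = e·p* gives e = m(1−p*)/p* = 0.768×0.38200/0.61800 = 0.47472.
New p* = m/(m+e) = 0.76800/(0.76800+0.28008) = 0.73277.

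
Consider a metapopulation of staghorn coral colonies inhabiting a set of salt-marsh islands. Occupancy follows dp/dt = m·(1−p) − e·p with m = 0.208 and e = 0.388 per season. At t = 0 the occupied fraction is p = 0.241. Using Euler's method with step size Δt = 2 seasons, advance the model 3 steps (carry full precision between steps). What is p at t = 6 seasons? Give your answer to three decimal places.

0.350

Update rule: p ← p + [m·(1−p) − e·p]·Δt with Δt = 2.
t = 2: p = 0.24100 + (+0.12873) = 0.36973
t = 4: p = 0.36973 + (-0.02472) = 0.34501
t = 6: p = 0.34501 + (+0.00475) = 0.34976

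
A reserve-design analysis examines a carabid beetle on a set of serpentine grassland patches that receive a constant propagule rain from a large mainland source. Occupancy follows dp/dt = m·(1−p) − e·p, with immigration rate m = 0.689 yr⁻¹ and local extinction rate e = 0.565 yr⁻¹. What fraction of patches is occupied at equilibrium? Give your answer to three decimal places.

Setting dp/dt = 0: m − m·p* = e·p*, so m = (m+e)·p*.
p* = m/(m+e) = 0.689/(0.689+0.565) = 0.689/1.2540 = 0.5494.

0.549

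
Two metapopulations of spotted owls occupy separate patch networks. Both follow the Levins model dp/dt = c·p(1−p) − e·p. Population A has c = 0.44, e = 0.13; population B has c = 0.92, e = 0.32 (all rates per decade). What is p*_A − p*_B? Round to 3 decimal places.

A: p*_A = 1 − 0.13/0.44 = 0.7045.
B: p*_B = 1 − 0.32/0.92 = 0.6522.
p*_A − p*_B = 0.7045 − 0.6522 = 0.0524.

0.052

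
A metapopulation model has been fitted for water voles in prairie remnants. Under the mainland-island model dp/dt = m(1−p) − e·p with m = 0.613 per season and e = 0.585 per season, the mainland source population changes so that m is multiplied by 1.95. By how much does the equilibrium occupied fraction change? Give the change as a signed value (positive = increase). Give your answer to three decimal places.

Before: p* = 0.613/(0.613+0.585) = 0.5117.
After: m = 1.19535, e = 0.585; p* = 1.19535/1.7803 = 0.6714.
Δp* = 0.6714 − 0.5117 = +0.1597.

0.160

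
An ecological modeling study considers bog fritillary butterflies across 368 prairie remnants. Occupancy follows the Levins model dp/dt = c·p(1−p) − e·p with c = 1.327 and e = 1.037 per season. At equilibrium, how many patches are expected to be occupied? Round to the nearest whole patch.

p* = 1 − e/c = 1 − 1.037/1.327 = 0.2185.
Expected occupied patches = N × p* = 368 × 0.2185 = 80.42 ≈ 80.

80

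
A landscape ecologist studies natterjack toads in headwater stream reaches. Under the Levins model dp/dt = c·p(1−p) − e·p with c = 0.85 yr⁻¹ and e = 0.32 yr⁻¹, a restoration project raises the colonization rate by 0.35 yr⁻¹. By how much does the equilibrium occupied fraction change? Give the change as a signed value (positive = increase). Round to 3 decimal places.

0.110

Before: p* = 1 − 0.32/0.85 = 0.6235.
After the change, c = 1.2, e = 0.32, so p* = 1 − 0.32/1.2 = 0.7333.
Δp* = 0.7333 − 0.6235 = +0.1098.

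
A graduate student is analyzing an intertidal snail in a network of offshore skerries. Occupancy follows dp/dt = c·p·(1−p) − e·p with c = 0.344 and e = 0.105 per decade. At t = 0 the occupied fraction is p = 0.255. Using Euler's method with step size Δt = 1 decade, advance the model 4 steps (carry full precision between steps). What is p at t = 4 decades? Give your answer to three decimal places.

Update rule: p ← p + [c·p·(1−p) − e·p]·Δt with Δt = 1.
t = 1: p = 0.25500 + (+0.03858) = 0.29358
t = 2: p = 0.29358 + (+0.04052) = 0.33409
t = 3: p = 0.33409 + (+0.04145) = 0.37554
t = 4: p = 0.37554 + (+0.04124) = 0.41678

0.417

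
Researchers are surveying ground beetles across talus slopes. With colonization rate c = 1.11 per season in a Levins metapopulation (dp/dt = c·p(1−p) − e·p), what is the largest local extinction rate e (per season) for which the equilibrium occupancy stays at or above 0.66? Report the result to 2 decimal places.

1 − e/c ≥ 0.66 ⇒ e ≤ c(1 − 0.66) = 1.11 × 0.3400.
e_max = 0.3774.

0.38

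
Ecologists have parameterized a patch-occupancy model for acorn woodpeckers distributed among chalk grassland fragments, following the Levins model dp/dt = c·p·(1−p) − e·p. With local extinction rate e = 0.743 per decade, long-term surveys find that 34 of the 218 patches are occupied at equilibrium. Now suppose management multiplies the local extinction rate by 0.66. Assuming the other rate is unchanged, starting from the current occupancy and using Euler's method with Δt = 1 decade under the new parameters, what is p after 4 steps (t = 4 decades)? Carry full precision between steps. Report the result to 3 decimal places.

Observed p* = 34/218 = 0.15596.
Balance c(1−p*) = e gives c = e/(1 − 0.15596) = 0.743/0.84404 = 0.88029.
Starting from p₀ = 0.15596; update p ← p + (dp/dt)·Δt with the new parameters.
step 1: Δp = +0.03940, p = 0.19536
step 2: Δp = +0.04258, p = 0.23794
step 3: Δp = +0.04294, p = 0.28088
step 4: Δp = +0.04007, p = 0.32095

0.321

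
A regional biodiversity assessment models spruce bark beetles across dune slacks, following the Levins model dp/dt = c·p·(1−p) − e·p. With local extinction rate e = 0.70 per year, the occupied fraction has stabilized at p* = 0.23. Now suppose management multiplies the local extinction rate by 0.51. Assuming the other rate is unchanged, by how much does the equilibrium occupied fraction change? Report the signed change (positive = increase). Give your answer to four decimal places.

Balance c(1−p*) = e gives c = e/(1 − 0.23000) = 0.70/0.77000 = 0.90909.
New p* = 1 − e/c = 1 − 0.35700/0.90909 = 0.60730.
Δp* = 0.60730 − 0.23000 = +0.37730.

0.3773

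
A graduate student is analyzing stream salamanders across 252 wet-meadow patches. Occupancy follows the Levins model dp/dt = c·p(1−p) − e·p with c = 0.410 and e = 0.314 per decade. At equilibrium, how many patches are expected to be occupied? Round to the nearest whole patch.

59

p* = 1 − e/c = 1 − 0.314/0.410 = 0.2341.
Expected occupied patches = N × p* = 252 × 0.2341 = 59.00 ≈ 59.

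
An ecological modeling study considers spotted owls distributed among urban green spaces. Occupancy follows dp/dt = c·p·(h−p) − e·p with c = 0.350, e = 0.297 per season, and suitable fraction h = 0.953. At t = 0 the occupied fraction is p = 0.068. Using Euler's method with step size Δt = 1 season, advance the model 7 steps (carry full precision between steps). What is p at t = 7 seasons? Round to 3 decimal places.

Update rule: p ← p + [c·p·(h−p) − e·p]·Δt with Δt = 1.
step 1: Δp = +0.00087, p = 0.06887
step 2: Δp = +0.00086, p = 0.06972
step 3: Δp = +0.00085, p = 0.07057
step 4: Δp = +0.00084, p = 0.07141
step 5: Δp = +0.00083, p = 0.07223
step 6: Δp = +0.00081, p = 0.07305
step 7: Δp = +0.00080, p = 0.07385

0.074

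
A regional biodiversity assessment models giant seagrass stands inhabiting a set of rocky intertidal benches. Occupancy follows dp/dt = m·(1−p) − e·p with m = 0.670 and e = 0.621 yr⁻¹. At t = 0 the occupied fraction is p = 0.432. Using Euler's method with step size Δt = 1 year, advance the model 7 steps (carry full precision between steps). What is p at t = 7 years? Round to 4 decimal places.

0.5190

Update rule: p ← p + [m·(1−p) − e·p]·Δt with Δt = 1.
step 1: Δp = +0.11229, p = 0.54429
step 2: Δp = -0.03268, p = 0.51161
step 3: Δp = +0.00951, p = 0.52112
step 4: Δp = -0.00277, p = 0.51835
step 5: Δp = +0.00081, p = 0.51916
step 6: Δp = -0.00023, p = 0.51892
step 7: Δp = +0.00007, p = 0.51899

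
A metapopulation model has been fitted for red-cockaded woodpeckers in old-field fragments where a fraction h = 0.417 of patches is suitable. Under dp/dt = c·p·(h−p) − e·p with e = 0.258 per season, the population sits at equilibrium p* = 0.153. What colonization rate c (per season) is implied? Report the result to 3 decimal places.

At equilibrium c(h−p*) = e, so c = e/(h−p*).
c = 0.258/(0.417 − 0.153) = 0.258/0.2640 = 0.9773.

0.977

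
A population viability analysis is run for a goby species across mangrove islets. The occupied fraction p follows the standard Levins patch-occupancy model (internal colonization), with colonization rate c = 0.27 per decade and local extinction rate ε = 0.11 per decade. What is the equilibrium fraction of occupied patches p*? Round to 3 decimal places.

At equilibrium, colonization balances extinction: c·p*·(1−p*) = ε·p*.
So p* = 1 − ε/c = 1 − 0.11/0.27 = 1 − 0.4074 = 0.5926.

0.593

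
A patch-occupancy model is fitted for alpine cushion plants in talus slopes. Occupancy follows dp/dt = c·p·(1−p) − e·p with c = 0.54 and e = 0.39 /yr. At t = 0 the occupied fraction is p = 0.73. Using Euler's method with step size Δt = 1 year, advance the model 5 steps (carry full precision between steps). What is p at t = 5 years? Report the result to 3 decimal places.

Update rule: p ← p + [c·p·(1−p) − e·p]·Δt with Δt = 1.
  1  |  dp/dt·Δt = -0.178266  |  p_1 = 0.551734
  2  |  dp/dt·Δt = -0.081622  |  p_2 = 0.470112
  3  |  dp/dt·Δt = -0.048826  |  p_3 = 0.421286
  4  |  dp/dt·Δt = -0.032647  |  p_4 = 0.388639
  5  |  dp/dt·Δt = -0.023266  |  p_5 = 0.365373

0.365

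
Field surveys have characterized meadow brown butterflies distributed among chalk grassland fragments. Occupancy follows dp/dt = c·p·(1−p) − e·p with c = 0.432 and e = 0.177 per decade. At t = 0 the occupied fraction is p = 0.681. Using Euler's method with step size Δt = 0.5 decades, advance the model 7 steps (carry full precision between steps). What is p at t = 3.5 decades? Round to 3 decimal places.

0.622

Update rule: p ← p + [c·p·(1−p) − e·p]·Δt with Δt = 0.5.
p: 0.68100 → 0.66766  (Δp = -0.01334)
p: 0.66766 → 0.65650  (Δp = -0.01116)
p: 0.65650 → 0.64711  (Δp = -0.00939)
p: 0.64711 → 0.63916  (Δp = -0.00794)
p: 0.63916 → 0.63241  (Δp = -0.00675)
p: 0.63241 → 0.62666  (Δp = -0.00576)
p: 0.62666 → 0.62173  (Δp = -0.00492)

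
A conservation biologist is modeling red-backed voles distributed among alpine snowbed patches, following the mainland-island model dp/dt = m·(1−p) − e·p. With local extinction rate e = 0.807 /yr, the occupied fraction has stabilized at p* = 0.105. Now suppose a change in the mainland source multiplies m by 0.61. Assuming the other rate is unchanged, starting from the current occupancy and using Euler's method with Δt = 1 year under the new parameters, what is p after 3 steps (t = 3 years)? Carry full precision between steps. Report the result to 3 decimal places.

0.067

Balance m(1−p*) = e·p* gives m = e·p*/(1−p*) = 0.807×0.10500/0.89500 = 0.09468.
Starting from p₀ = 0.10500; update p ← p + (dp/dt)·Δt with the new parameters.
p: 0.10500 → 0.07195  (Δp = -0.03305)
p: 0.07195 → 0.06748  (Δp = -0.00447)
p: 0.06748 → 0.06688  (Δp = -0.00060)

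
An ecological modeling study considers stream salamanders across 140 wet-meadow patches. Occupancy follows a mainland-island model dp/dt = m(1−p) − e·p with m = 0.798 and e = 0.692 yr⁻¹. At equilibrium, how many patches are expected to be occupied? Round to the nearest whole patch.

75

p* = m/(m+e) = 0.798/1.4900 = 0.5356.
Expected occupied patches = N × p* = 140 × 0.5356 = 74.98 ≈ 75.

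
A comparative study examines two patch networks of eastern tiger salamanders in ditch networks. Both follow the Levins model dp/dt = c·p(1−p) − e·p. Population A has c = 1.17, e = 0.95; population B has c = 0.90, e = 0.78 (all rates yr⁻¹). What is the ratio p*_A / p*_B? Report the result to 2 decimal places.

A: p*_A = 1 − 0.95/1.17 = 0.1880.
B: p*_B = 1 − 0.78/0.90 = 0.1333.
p*_A / p*_B = 0.1880/0.1333 = 1.4103.

1.41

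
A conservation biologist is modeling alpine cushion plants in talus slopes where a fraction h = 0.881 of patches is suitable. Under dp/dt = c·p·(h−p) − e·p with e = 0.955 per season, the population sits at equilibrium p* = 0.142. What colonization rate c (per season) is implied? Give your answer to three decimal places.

1.292

At equilibrium c(h−p*) = e, so c = e/(h−p*).
c = 0.955/(0.881 − 0.142) = 0.955/0.7390 = 1.2923.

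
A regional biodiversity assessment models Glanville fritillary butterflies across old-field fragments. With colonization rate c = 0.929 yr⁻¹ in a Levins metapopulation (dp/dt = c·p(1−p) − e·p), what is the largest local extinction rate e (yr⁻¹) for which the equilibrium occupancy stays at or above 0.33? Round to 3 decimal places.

0.622

1 − e/c ≥ 0.33 ⇒ e ≤ c(1 − 0.33) = 0.929 × 0.6700.
e_max = 0.6224.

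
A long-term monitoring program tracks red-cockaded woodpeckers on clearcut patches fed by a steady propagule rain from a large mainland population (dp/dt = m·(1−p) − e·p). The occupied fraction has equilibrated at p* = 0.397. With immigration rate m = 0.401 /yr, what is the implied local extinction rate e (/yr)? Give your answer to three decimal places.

At equilibrium m(1−p*) = e·p*, so e = m(1−p*)/p*.
e = 0.401 × 0.6030 / 0.397 = 0.6091.

0.609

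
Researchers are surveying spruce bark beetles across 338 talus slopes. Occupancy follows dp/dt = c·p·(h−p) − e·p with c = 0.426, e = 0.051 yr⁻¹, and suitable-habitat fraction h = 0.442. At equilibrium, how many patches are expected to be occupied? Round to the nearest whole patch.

p* = h − e/c = 0.442 − 0.1197 = 0.3223.
Expected occupied patches = N × p* = 338 × 0.3223 = 108.93 ≈ 109.

109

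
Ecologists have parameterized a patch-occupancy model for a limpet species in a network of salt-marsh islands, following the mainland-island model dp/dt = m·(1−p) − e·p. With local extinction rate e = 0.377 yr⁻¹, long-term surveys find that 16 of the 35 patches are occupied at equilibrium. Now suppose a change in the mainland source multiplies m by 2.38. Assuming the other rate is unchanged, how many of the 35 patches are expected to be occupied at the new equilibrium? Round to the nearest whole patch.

23

Observed p* = 16/35 = 0.45714.
Balance m(1−p*) = e·p* gives m = e·p*/(1−p*) = 0.377×0.45714/0.54286 = 0.31747.
New p* = m/(m+e) = 0.75558/(0.75558+0.37700) = 0.66713.
Expected occupied = 35 × 0.66713 = 23.35 ≈ 23.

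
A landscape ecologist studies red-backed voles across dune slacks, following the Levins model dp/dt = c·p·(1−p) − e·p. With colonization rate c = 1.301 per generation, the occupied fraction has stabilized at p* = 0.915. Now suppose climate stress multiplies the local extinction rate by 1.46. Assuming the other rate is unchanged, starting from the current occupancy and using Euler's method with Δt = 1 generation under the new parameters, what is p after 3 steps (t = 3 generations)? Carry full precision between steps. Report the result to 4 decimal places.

Balance c(1−p*) = e gives e = 1.301×(1 − 0.91500) = 0.11058.
Starting from p₀ = 0.91500; update p ← p + (dp/dt)·Δt with the new parameters.
t = 1: p = 0.91500 + (-0.04655) = 0.86845
t = 2: p = 0.86845 + (+0.00841) = 0.87687
t = 3: p = 0.87687 + (-0.00110) = 0.87576

0.8758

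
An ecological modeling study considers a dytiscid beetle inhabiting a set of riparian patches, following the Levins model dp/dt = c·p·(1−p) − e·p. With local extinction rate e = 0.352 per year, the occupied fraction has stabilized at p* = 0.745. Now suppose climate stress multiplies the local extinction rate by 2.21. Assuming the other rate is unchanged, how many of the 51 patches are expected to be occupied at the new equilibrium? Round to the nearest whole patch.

22

Balance c(1−p*) = e gives c = e/(1 − 0.74500) = 0.352/0.25500 = 1.38039.
New p* = 1 − e/c = 1 − 0.77792/1.38039 = 0.43645.
Expected occupied = 51 × 0.43645 = 22.26 ≈ 22.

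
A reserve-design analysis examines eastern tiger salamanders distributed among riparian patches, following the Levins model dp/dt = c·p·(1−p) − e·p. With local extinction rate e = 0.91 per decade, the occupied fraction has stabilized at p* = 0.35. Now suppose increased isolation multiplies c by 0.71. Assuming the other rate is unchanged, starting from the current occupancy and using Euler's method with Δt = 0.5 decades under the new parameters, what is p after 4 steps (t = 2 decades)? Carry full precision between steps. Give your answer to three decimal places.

0.226

Balance c(1−p*) = e gives c = e/(1 − 0.35000) = 0.91/0.65000 = 1.40000.
Starting from p₀ = 0.35000; update p ← p + (dp/dt)·Δt with the new parameters.
p: 0.35000 → 0.30382  (Δp = -0.04618)
p: 0.30382 → 0.27070  (Δp = -0.03312)
p: 0.27070 → 0.24565  (Δp = -0.02505)
p: 0.24565 → 0.22598  (Δp = -0.01967)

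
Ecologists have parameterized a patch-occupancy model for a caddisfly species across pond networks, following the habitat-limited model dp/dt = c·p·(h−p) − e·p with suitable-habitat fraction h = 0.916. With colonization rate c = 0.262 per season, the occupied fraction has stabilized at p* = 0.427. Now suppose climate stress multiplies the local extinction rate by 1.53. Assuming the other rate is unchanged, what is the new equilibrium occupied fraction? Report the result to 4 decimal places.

0.1678

Balance c(h−p*) = e gives e = 0.262×(0.916 − 0.42700) = 0.12812.
New p* = 0.916 − e/c = 0.916 − 0.19602/0.26200 = 0.16783.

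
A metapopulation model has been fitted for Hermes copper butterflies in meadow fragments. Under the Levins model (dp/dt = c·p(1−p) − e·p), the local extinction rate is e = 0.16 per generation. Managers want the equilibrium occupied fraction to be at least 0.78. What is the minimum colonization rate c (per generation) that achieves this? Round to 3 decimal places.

0.727

p* = 1 − e/c ≥ 0.78 requires e/c ≤ 0.2200, i.e. c ≥ e/0.2200.
c_min = 0.16/0.2200 = 0.7273.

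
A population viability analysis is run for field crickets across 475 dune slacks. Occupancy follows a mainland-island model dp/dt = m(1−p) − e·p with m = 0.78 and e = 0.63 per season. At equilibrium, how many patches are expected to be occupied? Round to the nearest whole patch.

p* = m/(m+e) = 0.78/1.4100 = 0.5532.
Expected occupied patches = N × p* = 475 × 0.5532 = 262.77 ≈ 263.

263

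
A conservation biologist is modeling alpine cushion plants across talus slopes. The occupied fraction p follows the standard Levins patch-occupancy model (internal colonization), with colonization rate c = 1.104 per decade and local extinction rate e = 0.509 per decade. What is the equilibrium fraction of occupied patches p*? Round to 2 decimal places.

At equilibrium, colonization balances extinction: c·p*·(1−p*) = e·p*.
So p* = 1 − e/c = 1 − 0.509/1.104 = 1 − 0.4611 = 0.5389.

0.54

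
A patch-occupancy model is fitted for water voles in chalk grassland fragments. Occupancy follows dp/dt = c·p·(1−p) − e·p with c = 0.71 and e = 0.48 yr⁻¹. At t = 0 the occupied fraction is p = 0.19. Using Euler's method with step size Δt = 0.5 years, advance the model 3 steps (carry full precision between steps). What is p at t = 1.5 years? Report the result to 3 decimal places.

0.216

Update rule: p ← p + [c·p·(1−p) − e·p]·Δt with Δt = 0.5.
p: 0.19000 → 0.19903  (Δp = +0.00903)
p: 0.19903 → 0.20786  (Δp = +0.00883)
p: 0.20786 → 0.21643  (Δp = +0.00857)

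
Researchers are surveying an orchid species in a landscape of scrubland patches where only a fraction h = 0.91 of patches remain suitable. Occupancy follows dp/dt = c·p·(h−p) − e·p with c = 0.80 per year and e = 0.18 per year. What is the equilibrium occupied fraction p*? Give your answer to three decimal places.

Setting dp/dt = 0 and dividing by p* gives c·(h−p*) = e.
So p* = h − e/c = 0.91 − 0.18/0.80 = 0.91 − 0.2250 = 0.6850.

0.685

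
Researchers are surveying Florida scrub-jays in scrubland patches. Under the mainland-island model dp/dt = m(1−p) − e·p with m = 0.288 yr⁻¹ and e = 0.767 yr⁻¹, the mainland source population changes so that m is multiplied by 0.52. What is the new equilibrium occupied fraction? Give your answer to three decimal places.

Before: p* = 0.288/(0.288+0.767) = 0.2730.
After: m = 0.14976, e = 0.767; p* = 0.14976/0.9168 = 0.1634.

0.163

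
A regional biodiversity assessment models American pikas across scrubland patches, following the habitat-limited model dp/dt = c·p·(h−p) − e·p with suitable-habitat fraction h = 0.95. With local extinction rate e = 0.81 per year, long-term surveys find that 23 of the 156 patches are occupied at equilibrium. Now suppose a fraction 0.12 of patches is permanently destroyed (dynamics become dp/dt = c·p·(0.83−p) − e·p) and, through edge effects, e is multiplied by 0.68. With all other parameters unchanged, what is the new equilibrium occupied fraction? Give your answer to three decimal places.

Observed p* = 23/156 = 0.14744.
Balance c(h−p*) = e gives c = e/(0.95 − 0.14744) = 0.81/0.80256 = 1.00927.
New p* = 0.83 − e/c = 0.83 − 0.55080/1.00927 = 0.28426.

0.284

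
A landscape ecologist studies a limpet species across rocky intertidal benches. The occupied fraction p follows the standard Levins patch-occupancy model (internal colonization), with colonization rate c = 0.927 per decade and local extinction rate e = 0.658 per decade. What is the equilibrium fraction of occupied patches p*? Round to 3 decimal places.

0.290

At equilibrium, colonization balances extinction: c·p*·(1−p*) = e·p*.
So p* = 1 − e/c = 1 − 0.658/0.927 = 1 − 0.7098 = 0.2902.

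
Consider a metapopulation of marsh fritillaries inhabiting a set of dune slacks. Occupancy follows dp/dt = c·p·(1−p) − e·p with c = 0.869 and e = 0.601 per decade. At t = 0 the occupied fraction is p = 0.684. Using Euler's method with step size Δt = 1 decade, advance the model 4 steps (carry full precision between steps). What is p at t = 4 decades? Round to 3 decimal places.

Update rule: p ← p + [c·p·(1−p) − e·p]·Δt with Δt = 1.
step 1: Δp = -0.22325, p = 0.46075
step 2: Δp = -0.06100, p = 0.39975
step 3: Δp = -0.03173, p = 0.36802
step 4: Δp = -0.01907, p = 0.34895

0.349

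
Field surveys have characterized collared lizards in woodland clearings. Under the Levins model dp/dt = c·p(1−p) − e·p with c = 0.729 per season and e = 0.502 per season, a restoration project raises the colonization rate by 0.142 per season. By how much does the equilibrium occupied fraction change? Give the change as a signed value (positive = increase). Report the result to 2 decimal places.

Before: p* = 1 − 0.502/0.729 = 0.3114.
After the change, c = 0.871, e = 0.502, so p* = 1 − 0.502/0.871 = 0.4237.
Δp* = 0.4237 − 0.3114 = +0.1123.

0.11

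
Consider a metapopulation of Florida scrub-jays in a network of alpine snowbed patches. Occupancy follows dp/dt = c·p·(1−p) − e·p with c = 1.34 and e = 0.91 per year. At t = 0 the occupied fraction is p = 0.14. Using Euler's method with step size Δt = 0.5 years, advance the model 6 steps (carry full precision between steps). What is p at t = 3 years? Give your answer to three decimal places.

0.238

Update rule: p ← p + [c·p·(1−p) − e·p]·Δt with Δt = 0.5.
  1  |  dp/dt·Δt = +0.016968  |  p_1 = 0.156968
  2  |  dp/dt·Δt = +0.017240  |  p_2 = 0.174208
  3  |  dp/dt·Δt = +0.017121  |  p_3 = 0.191329
  4  |  dp/dt·Δt = +0.016609  |  p_4 = 0.207938
  5  |  dp/dt·Δt = +0.015737  |  p_5 = 0.223676
  6  |  dp/dt·Δt = +0.014570  |  p_6 = 0.238245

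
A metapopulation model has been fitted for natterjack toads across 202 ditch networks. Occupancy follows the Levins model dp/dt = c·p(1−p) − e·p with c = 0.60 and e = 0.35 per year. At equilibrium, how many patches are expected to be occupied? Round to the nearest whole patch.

84

p* = 1 − e/c = 1 − 0.35/0.60 = 0.4167.
Expected occupied patches = N × p* = 202 × 0.4167 = 84.17 ≈ 84.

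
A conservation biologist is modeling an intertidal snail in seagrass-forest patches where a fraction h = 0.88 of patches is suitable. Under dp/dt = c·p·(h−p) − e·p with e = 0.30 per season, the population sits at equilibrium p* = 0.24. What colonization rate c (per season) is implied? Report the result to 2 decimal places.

At equilibrium c(h−p*) = e, so c = e/(h−p*).
c = 0.30/(0.88 − 0.24) = 0.30/0.6400 = 0.4688.

0.47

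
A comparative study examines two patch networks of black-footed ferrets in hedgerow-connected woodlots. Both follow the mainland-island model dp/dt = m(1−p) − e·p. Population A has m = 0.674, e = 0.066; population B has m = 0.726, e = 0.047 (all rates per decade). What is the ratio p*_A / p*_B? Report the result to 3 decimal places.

A: p*_A = m/(m+e) = 0.674/0.7400 = 0.9108.
B: p*_B = 0.726/0.7730 = 0.9392.
p*_A / p*_B = 0.9108/0.9392 = 0.9698.

0.970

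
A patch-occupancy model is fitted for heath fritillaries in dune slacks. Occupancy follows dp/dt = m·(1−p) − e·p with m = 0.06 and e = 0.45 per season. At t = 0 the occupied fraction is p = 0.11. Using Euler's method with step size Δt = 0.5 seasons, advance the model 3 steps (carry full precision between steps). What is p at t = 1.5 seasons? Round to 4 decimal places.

Update rule: p ← p + [m·(1−p) − e·p]·Δt with Δt = 0.5.
  1  |  dp/dt·Δt = +0.001950  |  p_1 = 0.111950
  2  |  dp/dt·Δt = +0.001453  |  p_2 = 0.113403
  3  |  dp/dt·Δt = +0.001082  |  p_3 = 0.114485

0.1145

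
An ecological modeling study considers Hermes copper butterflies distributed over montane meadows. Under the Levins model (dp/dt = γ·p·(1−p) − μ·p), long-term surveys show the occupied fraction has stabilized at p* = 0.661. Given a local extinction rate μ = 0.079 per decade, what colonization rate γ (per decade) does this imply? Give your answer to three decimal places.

At equilibrium γ(1−p*) = μ, so γ = μ/(1−p*).
γ = 0.079/(1 − 0.661) = 0.079/0.3390 = 0.2330.

0.233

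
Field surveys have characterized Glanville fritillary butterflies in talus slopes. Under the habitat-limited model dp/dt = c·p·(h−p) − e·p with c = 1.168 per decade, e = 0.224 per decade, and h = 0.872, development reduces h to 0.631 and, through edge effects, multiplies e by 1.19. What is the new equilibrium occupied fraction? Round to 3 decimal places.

Before: p* = h − e/c = 0.872 − 0.224/1.168 = 0.872 − 0.1918 = 0.6802.
After: c = 1.168, e = 0.26656, h = 0.631; p* = 0.631 − 0.26656/1.168 = 0.4028.

0.403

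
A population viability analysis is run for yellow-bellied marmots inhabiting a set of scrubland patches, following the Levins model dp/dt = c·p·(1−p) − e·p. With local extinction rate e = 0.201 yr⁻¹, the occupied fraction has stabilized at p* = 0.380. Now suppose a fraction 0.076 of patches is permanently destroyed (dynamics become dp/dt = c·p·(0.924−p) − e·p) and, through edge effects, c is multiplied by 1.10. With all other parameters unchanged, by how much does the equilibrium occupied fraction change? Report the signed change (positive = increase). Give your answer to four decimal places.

Balance c(1−p*) = e gives c = e/(1 − 0.38000) = 0.201/0.62000 = 0.32419.
New p* = 0.924 − e/c = 0.924 − 0.20100/0.35661 = 0.36036.
Δp* = 0.36036 − 0.38000 = -0.01964.

-0.0196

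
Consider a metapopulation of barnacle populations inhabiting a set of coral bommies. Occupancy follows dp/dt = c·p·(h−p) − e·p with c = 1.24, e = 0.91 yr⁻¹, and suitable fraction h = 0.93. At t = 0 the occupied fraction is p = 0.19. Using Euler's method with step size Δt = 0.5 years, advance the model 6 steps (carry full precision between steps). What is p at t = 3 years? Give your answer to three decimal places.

0.193

Update rule: p ← p + [c·p·(h−p) − e·p]·Δt with Δt = 0.5.
t = 0.5: p = 0.19000 + (+0.00072) = 0.19072
t = 1: p = 0.19072 + (+0.00064) = 0.19136
t = 1.5: p = 0.19136 + (+0.00057) = 0.19193
t = 2: p = 0.19193 + (+0.00050) = 0.19243
t = 2.5: p = 0.19243 + (+0.00044) = 0.19287
t = 3: p = 0.19287 + (+0.00039) = 0.19326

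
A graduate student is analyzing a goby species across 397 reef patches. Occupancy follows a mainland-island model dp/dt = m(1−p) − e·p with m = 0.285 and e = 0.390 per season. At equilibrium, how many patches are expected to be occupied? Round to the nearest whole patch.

p* = m/(m+e) = 0.285/0.6750 = 0.4222.
Expected occupied patches = N × p* = 397 × 0.4222 = 167.62 ≈ 168.

168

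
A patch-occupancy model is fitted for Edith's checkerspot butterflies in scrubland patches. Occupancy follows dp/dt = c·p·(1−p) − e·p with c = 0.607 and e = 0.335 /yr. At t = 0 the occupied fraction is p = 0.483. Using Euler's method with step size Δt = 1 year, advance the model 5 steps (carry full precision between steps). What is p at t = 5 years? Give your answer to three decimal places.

0.455

Update rule: p ← p + [c·p·(1−p) − e·p]·Δt with Δt = 1.
p: 0.48300 → 0.47277  (Δp = -0.01023)
p: 0.47277 → 0.46569  (Δp = -0.00708)
p: 0.46569 → 0.46072  (Δp = -0.00497)
p: 0.46072 → 0.45719  (Δp = -0.00353)
p: 0.45719 → 0.45467  (Δp = -0.00252)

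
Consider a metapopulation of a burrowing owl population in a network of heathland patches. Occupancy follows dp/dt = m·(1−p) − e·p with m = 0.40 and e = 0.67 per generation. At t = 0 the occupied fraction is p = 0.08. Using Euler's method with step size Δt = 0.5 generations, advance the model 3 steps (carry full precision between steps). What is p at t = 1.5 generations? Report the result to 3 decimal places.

0.344

Update rule: p ← p + [m·(1−p) − e·p]·Δt with Δt = 0.5.
p: 0.08000 → 0.23720  (Δp = +0.15720)
p: 0.23720 → 0.31030  (Δp = +0.07310)
p: 0.31030 → 0.34429  (Δp = +0.03399)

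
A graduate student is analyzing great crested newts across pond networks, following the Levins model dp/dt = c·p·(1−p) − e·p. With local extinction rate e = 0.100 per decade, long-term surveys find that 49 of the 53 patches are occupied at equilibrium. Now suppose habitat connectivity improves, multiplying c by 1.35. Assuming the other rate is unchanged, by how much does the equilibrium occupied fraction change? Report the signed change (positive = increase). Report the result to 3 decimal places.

0.020

Observed p* = 49/53 = 0.92453.
Balance c(1−p*) = e gives c = e/(1 − 0.92453) = 0.100/0.07547 = 1.32503.
New p* = 1 − e/c = 1 − 0.10000/1.78879 = 0.94410.
Δp* = 0.94410 − 0.92453 = +0.01957.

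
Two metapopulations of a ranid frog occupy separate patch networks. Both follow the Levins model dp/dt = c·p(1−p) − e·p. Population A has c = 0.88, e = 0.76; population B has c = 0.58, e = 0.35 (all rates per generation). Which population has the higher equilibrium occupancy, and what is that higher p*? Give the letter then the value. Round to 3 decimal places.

B, 0.397

A: p*_A = 1 − 0.76/0.88 = 0.1364.
B: p*_B = 1 − 0.35/0.58 = 0.3966.
B is higher at 0.3966.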